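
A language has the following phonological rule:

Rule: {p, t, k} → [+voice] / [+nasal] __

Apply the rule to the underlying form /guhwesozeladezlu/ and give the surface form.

guhwesozeladezlu

No segment of /guhwesozeladezlu/ meets the structural description of the rule, so the form surfaces unchanged.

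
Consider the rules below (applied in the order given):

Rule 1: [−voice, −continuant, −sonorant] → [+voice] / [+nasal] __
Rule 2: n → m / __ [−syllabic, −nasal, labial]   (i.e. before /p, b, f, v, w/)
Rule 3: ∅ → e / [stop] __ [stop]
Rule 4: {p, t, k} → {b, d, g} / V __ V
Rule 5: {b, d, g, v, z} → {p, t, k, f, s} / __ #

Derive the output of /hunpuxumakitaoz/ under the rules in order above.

Rule 1 (post-nasal voicing): /p/ is a voiceless stop immediately after the nasal /n/, so it voices to [b]. /hunpuxumakitaoz/ → hunbuxumakitaoz.
Rule 2 (nasal place assimilation): /n/ precedes the labial consonant /b/, so it assimilates in place to [m]. /hunbuxumakitaoz/ → humbuxumakitaoz.
Rule 3 (stop-cluster e-epenthesis): no segment meets the environment; /humbuxumakitaoz/ is unchanged.
Rule 4 (intervocalic voicing): /k/ is a voiceless stop between vowels /a/ and /i/, so it voices to [g]. /t/ is a voiceless stop between vowels /i/ and /a/, so it voices to [d]. /humbuxumakitaoz/ → humbuxumagidaoz.
Rule 5 (final devoicing): /z/ is a voiced obstruent in word-final position, so it devoices to [s]. /humbuxumagidaoz/ → humbuxumagidaos.

humbuxumagidaos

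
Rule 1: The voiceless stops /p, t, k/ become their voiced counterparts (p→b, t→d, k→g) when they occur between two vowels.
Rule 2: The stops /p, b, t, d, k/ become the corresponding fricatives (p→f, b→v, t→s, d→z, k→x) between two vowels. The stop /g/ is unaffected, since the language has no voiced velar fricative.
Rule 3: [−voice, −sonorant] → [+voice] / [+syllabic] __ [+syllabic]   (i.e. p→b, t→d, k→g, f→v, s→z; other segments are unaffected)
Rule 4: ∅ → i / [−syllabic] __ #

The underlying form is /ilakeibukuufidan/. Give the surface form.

ilageivuguuvizani

Rule 1 (intervocalic voicing): /k/ is a voiceless stop between vowels /a/ and /e/, so it voices to [g]. /k/ is a voiceless stop between vowels /u/ and /u/, so it voices to [g]. /ilakeibukuufidan/ → ilageibuguufidan.
Rule 2 (intervocalic spirantization): /b/ is a stop between vowels /i/ and /u/, so it spirantizes to the fricative [v]. /d/ is a stop between vowels /i/ and /a/, so it spirantizes to the fricative [z]. /ilageibuguufidan/ → ilageivuguufizan.
Rule 3 (intervocalic voicing): /f/ is a voiceless obstruent between vowels /u/ and /i/, so it voices to [v]. /ilageivuguufizan/ → ilageivuguuvizan.
Rule 4 (final i-epenthesis): the form ends in the consonant /n/, so [i] is inserted word-finally. /ilageivuguuvizan/ → ilageivuguuvizani.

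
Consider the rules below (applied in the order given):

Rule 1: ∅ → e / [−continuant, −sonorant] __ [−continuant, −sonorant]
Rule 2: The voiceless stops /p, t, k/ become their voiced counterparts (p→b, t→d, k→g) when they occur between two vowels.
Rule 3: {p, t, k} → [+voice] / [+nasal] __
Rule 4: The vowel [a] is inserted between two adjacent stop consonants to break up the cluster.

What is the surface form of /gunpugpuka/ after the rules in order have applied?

Rule 1 (stop-cluster e-epenthesis): /g/ and /p/ form a stop–stop cluster, so [e] is inserted between them. /gunpugpuka/ → gunpugepuka.
Rule 2 (intervocalic voicing): /p/ is a voiceless stop between vowels /e/ and /u/, so it voices to [b]. /k/ is a voiceless stop between vowels /u/ and /a/, so it voices to [g]. /gunpugepuka/ → gunpugebuga.
Rule 3 (post-nasal voicing): /p/ is a voiceless stop immediately after the nasal /n/, so it voices to [b]. /gunpugebuga/ → gunbugebuga.
Rule 4 (stop-cluster a-epenthesis): no segment meets the environment; /gunbugebuga/ is unchanged.

gunbugebuga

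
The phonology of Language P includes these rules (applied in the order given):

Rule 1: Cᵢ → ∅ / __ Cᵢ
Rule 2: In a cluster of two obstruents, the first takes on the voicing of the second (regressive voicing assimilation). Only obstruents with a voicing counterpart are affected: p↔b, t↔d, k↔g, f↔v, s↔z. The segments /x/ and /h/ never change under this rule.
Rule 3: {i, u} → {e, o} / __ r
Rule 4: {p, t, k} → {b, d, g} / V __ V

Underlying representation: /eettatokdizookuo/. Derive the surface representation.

Rule 1 (degemination): /tt/ is a geminate; the first /t/ deletes. /eettatokdizookuo/ → eetatokdizookuo.
Rule 2 (regressive voicing assimilation): /k/ precedes the voiced obstruent /d/, so it voices to [g] by assimilation. /eetatokdizookuo/ → eetatogdizookuo.
Rule 3 (pre-rhotic lowering): no segment meets the environment; /eetatogdizookuo/ is unchanged.
Rule 4 (intervocalic voicing): /t/ is a voiceless stop between vowels /e/ and /a/, so it voices to [d]. /t/ is a voiceless stop between vowels /a/ and /o/, so it voices to [d]. /k/ is a voiceless stop between vowels /o/ and /u/, so it voices to [g]. /eetatogdizookuo/ → eedadogdizooguo.

eedadogdizooguo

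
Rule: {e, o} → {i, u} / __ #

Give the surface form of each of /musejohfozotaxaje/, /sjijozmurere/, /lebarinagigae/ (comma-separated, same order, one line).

/musejohfozotaxaje/: /e/ is a mid vowel in word-final position, so it raises to [i]. → [musejohfozotaxaji].
/sjijozmurere/: /e/ is a mid vowel in word-final position, so it raises to [i]. → [sjijozmureri].
/lebarinagigae/: /e/ is a mid vowel in word-final position, so it raises to [i]. → [lebarinagigai].

musejohfozotaxaji, sjijozmureri, lebarinagigai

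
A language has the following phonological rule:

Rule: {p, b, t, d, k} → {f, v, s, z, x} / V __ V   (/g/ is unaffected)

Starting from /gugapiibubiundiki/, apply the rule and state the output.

/p/ is a stop between vowels /a/ and /i/, so it spirantizes to the fricative [f].
/b/ is a stop between vowels /i/ and /u/, so it spirantizes to the fricative [v].
/b/ is a stop between vowels /u/ and /i/, so it spirantizes to the fricative [v].
/k/ is a stop between vowels /i/ and /i/, so it spirantizes to the fricative [x].
The other instance of /d/ does not occur in the required environment and remains unchanged.
Surface form: [gugafiivuviundixi].

gugafiivuviundixi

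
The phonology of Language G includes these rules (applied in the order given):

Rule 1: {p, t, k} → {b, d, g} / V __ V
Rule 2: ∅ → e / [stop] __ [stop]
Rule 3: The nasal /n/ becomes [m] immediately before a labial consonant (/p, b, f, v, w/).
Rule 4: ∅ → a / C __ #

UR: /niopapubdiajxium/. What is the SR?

niobabubediajxiuma

Rule 1 (intervocalic voicing): /p/ is a voiceless stop between vowels /o/ and /a/, so it voices to [b]. /p/ is a voiceless stop between vowels /a/ and /u/, so it voices to [b]. /niopapubdiajxium/ → niobabubdiajxium.
Rule 2 (stop-cluster e-epenthesis): /b/ and /d/ form a stop–stop cluster, so [e] is inserted between them. /niobabubdiajxium/ → niobabubediajxium.
Rule 3 (nasal place assimilation): no segment meets the environment; /niobabubediajxium/ is unchanged.
Rule 4 (final a-epenthesis): the form ends in the consonant /m/, so [a] is inserted word-finally. /niobabubediajxium/ → niobabubediajxiuma.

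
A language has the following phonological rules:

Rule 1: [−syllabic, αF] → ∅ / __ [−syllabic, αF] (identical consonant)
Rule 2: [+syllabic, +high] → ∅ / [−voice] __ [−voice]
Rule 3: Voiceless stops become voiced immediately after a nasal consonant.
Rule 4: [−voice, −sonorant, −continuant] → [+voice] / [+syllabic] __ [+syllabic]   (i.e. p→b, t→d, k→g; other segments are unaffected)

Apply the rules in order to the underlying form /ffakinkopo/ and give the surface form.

Rule 1 (degemination): /ff/ is a geminate; the first /f/ deletes. /ffakinkopo/ → fakinkopo.
Rule 2 (high vowel syncope): no segment meets the environment; /fakinkopo/ is unchanged.
Rule 3 (post-nasal voicing): /k/ is a voiceless stop immediately after the nasal /n/, so it voices to [g]. /fakinkopo/ → fakingopo.
Rule 4 (intervocalic voicing): /k/ is a voiceless stop between vowels /a/ and /i/, so it voices to [g]. /p/ is a voiceless stop between vowels /o/ and /o/, so it voices to [b]. /fakingopo/ → fagingobo.

fagingobo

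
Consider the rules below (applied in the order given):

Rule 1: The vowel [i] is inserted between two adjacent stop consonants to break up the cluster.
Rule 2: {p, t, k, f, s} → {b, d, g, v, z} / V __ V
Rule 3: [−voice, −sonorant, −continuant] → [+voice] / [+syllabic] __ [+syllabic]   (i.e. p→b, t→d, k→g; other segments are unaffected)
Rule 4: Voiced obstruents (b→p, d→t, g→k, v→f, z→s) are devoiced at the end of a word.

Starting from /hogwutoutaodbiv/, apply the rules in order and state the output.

hogwudoudaodibif

Rule 1 (stop-cluster i-epenthesis): /d/ and /b/ form a stop–stop cluster, so [i] is inserted between them. /hogwutoutaodbiv/ → hogwutoutaodibiv.
Rule 2 (intervocalic voicing): /t/ is a voiceless obstruent between vowels /u/ and /o/, so it voices to [d]. /t/ is a voiceless obstruent between vowels /u/ and /a/, so it voices to [d]. /hogwutoutaodibiv/ → hogwudoudaodibiv.
Rule 3 (intervocalic voicing): no segment meets the environment; /hogwudoudaodibiv/ is unchanged.
Rule 4 (final devoicing): /v/ is a voiced obstruent in word-final position, so it devoices to [f]. /hogwudoudaodibiv/ → hogwudoudaodibif.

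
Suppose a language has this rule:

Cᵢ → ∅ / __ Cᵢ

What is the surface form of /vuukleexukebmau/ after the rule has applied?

No segment of /vuukleexukebmau/ meets the structural description of the rule, so the form surfaces unchanged.

vuukleexukebmau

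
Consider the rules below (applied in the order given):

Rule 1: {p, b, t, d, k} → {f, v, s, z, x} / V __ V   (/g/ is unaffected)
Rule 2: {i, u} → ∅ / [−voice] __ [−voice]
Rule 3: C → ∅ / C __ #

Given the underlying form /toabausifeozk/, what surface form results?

Rule 1 (intervocalic spirantization): /b/ is a stop between vowels /a/ and /a/, so it spirantizes to the fricative [v]. /toabausifeozk/ → toavausifeozk.
Rule 2 (high vowel syncope): /i/ is a high vowel flanked by voiceless consonants /s/ and /f/, so it deletes. /toavausifeozk/ → toavausfeozk.
Rule 3 (final cluster simplification): /k/ is the second consonant of a word-final cluster /zk/, so it deletes. /toavausfeozk/ → toavausfeoz.

toavausfeoz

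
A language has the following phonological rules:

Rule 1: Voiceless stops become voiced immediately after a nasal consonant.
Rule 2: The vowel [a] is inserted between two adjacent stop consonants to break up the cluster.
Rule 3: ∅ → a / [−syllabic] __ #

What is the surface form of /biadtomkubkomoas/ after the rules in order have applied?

Rule 1 (post-nasal voicing): /k/ is a voiceless stop immediately after the nasal /m/, so it voices to [g]. /biadtomkubkomoas/ → biadtomgubkomoas.
Rule 2 (stop-cluster a-epenthesis): /d/ and /t/ form a stop–stop cluster, so [a] is inserted between them. /b/ and /k/ form a stop–stop cluster, so [a] is inserted between them. /biadtomgubkomoas/ → biadatomgubakomoas.
Rule 3 (final a-epenthesis): the form ends in the consonant /s/, so [a] is inserted word-finally. /biadatomgubakomoas/ → biadatomgubakomoasa.

biadatomgubakomoasa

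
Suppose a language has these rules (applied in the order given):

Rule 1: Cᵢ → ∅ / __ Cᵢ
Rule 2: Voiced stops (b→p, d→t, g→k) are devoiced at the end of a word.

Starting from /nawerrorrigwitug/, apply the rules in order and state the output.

nawerorigwituk

Rule 1 (degemination): /rr/ is a geminate; the first /r/ deletes. /rr/ is a geminate; the first /r/ deletes. /nawerrorrigwitug/ → nawerorigwitug.
Rule 2 (final devoicing): /g/ is a voiced stop in word-final position, so it devoices to [k]. /nawerorigwitug/ → nawerorigwituk.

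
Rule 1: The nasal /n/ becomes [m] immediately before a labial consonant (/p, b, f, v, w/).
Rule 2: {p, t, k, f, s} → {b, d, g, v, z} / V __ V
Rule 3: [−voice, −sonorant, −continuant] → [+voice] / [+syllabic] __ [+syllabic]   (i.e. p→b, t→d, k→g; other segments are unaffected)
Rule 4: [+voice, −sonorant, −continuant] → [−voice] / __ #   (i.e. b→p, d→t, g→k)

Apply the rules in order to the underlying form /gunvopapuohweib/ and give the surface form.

gumvobabuohweip

Rule 1 (nasal place assimilation): /n/ precedes the labial consonant /v/, so it assimilates in place to [m]. /gunvopapuohweib/ → gumvopapuohweib.
Rule 2 (intervocalic voicing): /p/ is a voiceless obstruent between vowels /o/ and /a/, so it voices to [b]. /p/ is a voiceless obstruent between vowels /a/ and /u/, so it voices to [b]. /gumvopapuohweib/ → gumvobabuohweib.
Rule 3 (intervocalic voicing): no segment meets the environment; /gumvobabuohweib/ is unchanged.
Rule 4 (final devoicing): /b/ is a voiced stop in word-final position, so it devoices to [p]. /gumvobabuohweib/ → gumvobabuohweip.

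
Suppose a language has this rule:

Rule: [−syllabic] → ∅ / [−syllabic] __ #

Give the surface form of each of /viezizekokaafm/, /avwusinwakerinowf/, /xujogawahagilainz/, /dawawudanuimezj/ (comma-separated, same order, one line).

viezizekokaaf, avwusinwakerinow, xujogawahagilain, dawawudanuimez

/viezizekokaafm/: /m/ is the second consonant of a word-final cluster /fm/, so it deletes. → [viezizekokaaf].
/avwusinwakerinowf/: /f/ is the second consonant of a word-final cluster /wf/, so it deletes. → [avwusinwakerinow].
/xujogawahagilainz/: /z/ is the second consonant of a word-final cluster /nz/, so it deletes. → [xujogawahagilain].
/dawawudanuimezj/: /j/ is the second consonant of a word-final cluster /zj/, so it deletes. → [dawawudanuimez].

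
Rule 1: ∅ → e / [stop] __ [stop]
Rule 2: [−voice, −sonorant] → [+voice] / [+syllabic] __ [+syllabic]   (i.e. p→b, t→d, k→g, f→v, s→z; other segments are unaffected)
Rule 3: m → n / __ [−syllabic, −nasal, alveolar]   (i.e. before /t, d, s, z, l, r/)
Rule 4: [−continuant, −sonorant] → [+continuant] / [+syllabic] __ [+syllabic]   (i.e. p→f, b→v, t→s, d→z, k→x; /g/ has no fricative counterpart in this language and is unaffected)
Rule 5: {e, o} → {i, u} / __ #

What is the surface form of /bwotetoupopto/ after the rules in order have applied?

Rule 1 (stop-cluster e-epenthesis): /p/ and /t/ form a stop–stop cluster, so [e] is inserted between them. /bwotetoupopto/ → bwotetoupopeto.
Rule 2 (intervocalic voicing): /t/ is a voiceless obstruent between vowels /o/ and /e/, so it voices to [d]. /t/ is a voiceless obstruent between vowels /e/ and /o/, so it voices to [d]. /p/ is a voiceless obstruent between vowels /u/ and /o/, so it voices to [b]. /p/ is a voiceless obstruent between vowels /o/ and /e/, so it voices to [b]. /t/ is a voiceless obstruent between vowels /e/ and /o/, so it voices to [d]. /bwotetoupopeto/ → bwodedoubobedo.
Rule 3 (nasal place assimilation): no segment meets the environment; /bwodedoubobedo/ is unchanged.
Rule 4 (intervocalic spirantization): /d/ is a stop between vowels /o/ and /e/, so it spirantizes to the fricative [z]. /d/ is a stop between vowels /e/ and /o/, so it spirantizes to the fricative [z]. /b/ is a stop between vowels /u/ and /o/, so it spirantizes to the fricative [v]. /b/ is a stop between vowels /o/ and /e/, so it spirantizes to the fricative [v]. /d/ is a stop between vowels /e/ and /o/, so it spirantizes to the fricative [z]. /bwodedoubobedo/ → bwozezouvovezo.
Rule 5 (final vowel raising): /o/ is a mid vowel in word-final position, so it raises to [u]. /bwozezouvovezo/ → bwozezouvovezu.

bwozezouvovezu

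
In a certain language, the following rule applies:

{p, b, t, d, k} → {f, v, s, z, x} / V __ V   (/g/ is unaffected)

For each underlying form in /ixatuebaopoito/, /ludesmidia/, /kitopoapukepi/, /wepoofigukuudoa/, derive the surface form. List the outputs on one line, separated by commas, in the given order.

ixasuevaofoiso, luzesmizia, kisofoafuxefi, wefoofiguxuuzoa

/ixatuebaopoito/: /t/ is a stop between vowels /a/ and /u/, so it spirantizes to the fricative [s]. /b/ is a stop between vowels /e/ and /a/, so it spirantizes to the fricative [v]. /p/ is a stop between vowels /o/ and /o/, so it spirantizes to the fricative [f]. /t/ is a stop between vowels /i/ and /o/, so it spirantizes to the fricative [s]. → [ixasuevaofoiso].
/ludesmidia/: /d/ is a stop between vowels /u/ and /e/, so it spirantizes to the fricative [z]. /d/ is a stop between vowels /i/ and /i/, so it spirantizes to the fricative [z]. → [luzesmizia].
/kitopoapukepi/: /t/ is a stop between vowels /i/ and /o/, so it spirantizes to the fricative [s]. /p/ is a stop between vowels /o/ and /o/, so it spirantizes to the fricative [f]. /p/ is a stop between vowels /a/ and /u/, so it spirantizes to the fricative [f]. /k/ is a stop between vowels /u/ and /e/, so it spirantizes to the fricative [x]. /p/ is a stop between vowels /e/ and /i/, so it spirantizes to the fricative [f]. → [kisofoafuxefi].
/wepoofigukuudoa/: /p/ is a stop between vowels /e/ and /o/, so it spirantizes to the fricative [f]. /k/ is a stop between vowels /u/ and /u/, so it spirantizes to the fricative [x]. /d/ is a stop between vowels /u/ and /o/, so it spirantizes to the fricative [z]. → [wefoofiguxuuzoa].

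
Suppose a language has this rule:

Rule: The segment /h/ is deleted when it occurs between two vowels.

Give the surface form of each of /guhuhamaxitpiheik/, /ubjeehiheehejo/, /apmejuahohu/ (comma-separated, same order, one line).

guuamaxitpieik, ubjeeieeejo, apmejuaou

/guhuhamaxitpiheik/: /h/ occurs between vowels /u/ and /u/, so it deletes. /h/ occurs between vowels /u/ and /a/, so it deletes. /h/ occurs between vowels /i/ and /e/, so it deletes. → [guuamaxitpieik].
/ubjeehiheehejo/: /h/ occurs between vowels /e/ and /i/, so it deletes. /h/ occurs between vowels /i/ and /e/, so it deletes. /h/ occurs between vowels /e/ and /e/, so it deletes. → [ubjeeieeejo].
/apmejuahohu/: /h/ occurs between vowels /a/ and /o/, so it deletes. /h/ occurs between vowels /o/ and /u/, so it deletes. → [apmejuaou].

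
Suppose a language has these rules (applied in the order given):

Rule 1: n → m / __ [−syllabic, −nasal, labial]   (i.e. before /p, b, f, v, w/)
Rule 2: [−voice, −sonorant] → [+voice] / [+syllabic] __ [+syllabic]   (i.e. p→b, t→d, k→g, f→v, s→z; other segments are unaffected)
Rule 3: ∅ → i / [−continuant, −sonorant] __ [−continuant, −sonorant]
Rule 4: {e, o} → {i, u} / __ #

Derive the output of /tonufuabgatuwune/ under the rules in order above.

tonuvuabigaduwuni

Rule 1 (nasal place assimilation): no segment meets the environment; /tonufuabgatuwune/ is unchanged.
Rule 2 (intervocalic voicing): /f/ is a voiceless obstruent between vowels /u/ and /u/, so it voices to [v]. /t/ is a voiceless obstruent between vowels /a/ and /u/, so it voices to [d]. /tonufuabgatuwune/ → tonuvuabgaduwune.
Rule 3 (stop-cluster i-epenthesis): /b/ and /g/ form a stop–stop cluster, so [i] is inserted between them. /tonuvuabgaduwune/ → tonuvuabigaduwune.
Rule 4 (final vowel raising): /e/ is a mid vowel in word-final position, so it raises to [i]. /tonuvuabigaduwune/ → tonuvuabigaduwuni.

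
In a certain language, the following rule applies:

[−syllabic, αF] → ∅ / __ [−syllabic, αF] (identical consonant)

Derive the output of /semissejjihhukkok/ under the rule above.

semisejihukok

/ss/ is a geminate; the first /s/ deletes.
/jj/ is a geminate; the first /j/ deletes.
/hh/ is a geminate; the first /h/ deletes.
/kk/ is a geminate; the first /k/ deletes.
The other instances of /s/, /m/, /j/, /h/, /k/ do not occur in the required environment and remain unchanged.
Surface form: [semisejihukok].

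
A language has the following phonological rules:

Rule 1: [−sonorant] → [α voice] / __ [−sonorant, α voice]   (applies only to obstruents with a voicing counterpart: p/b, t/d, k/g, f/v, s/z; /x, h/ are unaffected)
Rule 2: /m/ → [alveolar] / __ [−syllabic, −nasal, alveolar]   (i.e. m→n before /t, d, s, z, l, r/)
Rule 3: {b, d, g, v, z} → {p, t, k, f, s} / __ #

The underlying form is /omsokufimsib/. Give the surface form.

onsokufinsip

Rule 1 (regressive voicing assimilation): no segment meets the environment; /omsokufimsib/ is unchanged.
Rule 2 (nasal place assimilation): /m/ precedes the alveolar consonant /s/, so it assimilates in place to [n]. /m/ precedes the alveolar consonant /s/, so it assimilates in place to [n]. /omsokufimsib/ → onsokufinsib.
Rule 3 (final devoicing): /b/ is a voiced obstruent in word-final position, so it devoices to [p]. /onsokufinsib/ → onsokufinsip.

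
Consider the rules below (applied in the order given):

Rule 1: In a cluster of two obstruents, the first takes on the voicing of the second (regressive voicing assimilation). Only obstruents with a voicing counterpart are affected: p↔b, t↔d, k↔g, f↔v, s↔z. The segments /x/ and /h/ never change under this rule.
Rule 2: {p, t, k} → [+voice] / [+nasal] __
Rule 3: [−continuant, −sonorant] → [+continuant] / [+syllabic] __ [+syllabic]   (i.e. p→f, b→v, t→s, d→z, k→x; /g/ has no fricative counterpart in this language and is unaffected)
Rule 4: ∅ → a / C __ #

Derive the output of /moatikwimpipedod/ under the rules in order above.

Rule 1 (regressive voicing assimilation): no segment meets the environment; /moatikwimpipedod/ is unchanged.
Rule 2 (post-nasal voicing): /p/ is a voiceless stop immediately after the nasal /m/, so it voices to [b]. /moatikwimpipedod/ → moatikwimbipedod.
Rule 3 (intervocalic spirantization): /t/ is a stop between vowels /a/ and /i/, so it spirantizes to the fricative [s]. /p/ is a stop between vowels /i/ and /e/, so it spirantizes to the fricative [f]. /d/ is a stop between vowels /e/ and /o/, so it spirantizes to the fricative [z]. /moatikwimbipedod/ → moasikwimbifezod.
Rule 4 (final a-epenthesis): the form ends in the consonant /d/, so [a] is inserted word-finally. /moasikwimbifezod/ → moasikwimbifezoda.

moasikwimbifezoda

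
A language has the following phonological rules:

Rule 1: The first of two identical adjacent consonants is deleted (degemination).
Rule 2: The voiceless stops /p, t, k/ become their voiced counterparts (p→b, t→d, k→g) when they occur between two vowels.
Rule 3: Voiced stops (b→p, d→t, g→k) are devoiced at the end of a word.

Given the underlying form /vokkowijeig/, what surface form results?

Rule 1 (degemination): /kk/ is a geminate; the first /k/ deletes. /vokkowijeig/ → vokowijeig.
Rule 2 (intervocalic voicing): /k/ is a voiceless stop between vowels /o/ and /o/, so it voices to [g]. /vokowijeig/ → vogowijeig.
Rule 3 (final devoicing): /g/ is a voiced stop in word-final position, so it devoices to [k]. /vogowijeig/ → vogowijeik.

vogowijeik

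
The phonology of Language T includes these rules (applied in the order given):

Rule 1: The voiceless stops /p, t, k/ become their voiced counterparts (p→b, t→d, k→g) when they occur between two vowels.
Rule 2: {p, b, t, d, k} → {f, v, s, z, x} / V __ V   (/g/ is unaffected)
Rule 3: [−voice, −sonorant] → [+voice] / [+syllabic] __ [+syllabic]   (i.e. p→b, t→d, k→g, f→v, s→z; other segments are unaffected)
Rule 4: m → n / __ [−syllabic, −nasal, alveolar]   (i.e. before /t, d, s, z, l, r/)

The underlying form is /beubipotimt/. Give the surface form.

beuvivozint

Rule 1 (intervocalic voicing): /p/ is a voiceless stop between vowels /i/ and /o/, so it voices to [b]. /t/ is a voiceless stop between vowels /o/ and /i/, so it voices to [d]. /beubipotimt/ → beubibodimt.
Rule 2 (intervocalic spirantization): /b/ is a stop between vowels /u/ and /i/, so it spirantizes to the fricative [v]. /b/ is a stop between vowels /i/ and /o/, so it spirantizes to the fricative [v]. /d/ is a stop between vowels /o/ and /i/, so it spirantizes to the fricative [z]. /beubibodimt/ → beuvivozimt.
Rule 3 (intervocalic voicing): no segment meets the environment; /beuvivozimt/ is unchanged.
Rule 4 (nasal place assimilation): /m/ precedes the alveolar consonant /t/, so it assimilates in place to [n]. /beuvivozimt/ → beuvivozint.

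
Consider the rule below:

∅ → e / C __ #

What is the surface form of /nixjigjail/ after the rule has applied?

nixjigjaile

the form ends in the consonant /l/, so [e] is inserted word-finally.
Surface form: [nixjigjaile].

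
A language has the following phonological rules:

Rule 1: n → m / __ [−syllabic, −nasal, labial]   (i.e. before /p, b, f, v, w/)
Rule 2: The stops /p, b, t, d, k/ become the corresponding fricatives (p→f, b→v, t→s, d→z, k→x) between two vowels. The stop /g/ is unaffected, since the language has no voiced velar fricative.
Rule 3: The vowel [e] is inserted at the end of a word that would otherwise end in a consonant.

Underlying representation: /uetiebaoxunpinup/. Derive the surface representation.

uesievaoxumpinupe

Rule 1 (nasal place assimilation): /n/ precedes the labial consonant /p/, so it assimilates in place to [m]. /uetiebaoxunpinup/ → uetiebaoxumpinup.
Rule 2 (intervocalic spirantization): /t/ is a stop between vowels /e/ and /i/, so it spirantizes to the fricative [s]. /b/ is a stop between vowels /e/ and /a/, so it spirantizes to the fricative [v]. /uetiebaoxumpinup/ → uesievaoxumpinup.
Rule 3 (final e-epenthesis): the form ends in the consonant /p/, so [e] is inserted word-finally. /uesievaoxumpinup/ → uesievaoxumpinupe.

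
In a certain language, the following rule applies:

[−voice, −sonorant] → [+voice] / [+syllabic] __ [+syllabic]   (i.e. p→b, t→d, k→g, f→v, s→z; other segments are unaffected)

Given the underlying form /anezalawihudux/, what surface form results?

No segment of /anezalawihudux/ meets the structural description of the rule, so the form surfaces unchanged.

anezalawihudux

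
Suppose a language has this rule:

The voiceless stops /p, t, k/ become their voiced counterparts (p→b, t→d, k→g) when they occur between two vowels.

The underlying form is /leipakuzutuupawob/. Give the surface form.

leibaguzuduubawob

/p/ is a voiceless stop between vowels /i/ and /a/, so it voices to [b].
/k/ is a voiceless stop between vowels /a/ and /u/, so it voices to [g].
/t/ is a voiceless stop between vowels /u/ and /u/, so it voices to [d].
/p/ is a voiceless stop between vowels /u/ and /a/, so it voices to [b].
Surface form: [leibaguzuduubawob].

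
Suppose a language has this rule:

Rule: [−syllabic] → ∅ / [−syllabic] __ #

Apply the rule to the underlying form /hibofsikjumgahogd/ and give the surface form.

hibofsikjumgahog

/d/ is the second consonant of a word-final cluster /gd/, so it deletes.
The other instances of /h/, /b/, /f/, /s/, /k/, /j/, /m/, /g/ do not occur in the required environment and remain unchanged.
Surface form: [hibofsikjumgahog].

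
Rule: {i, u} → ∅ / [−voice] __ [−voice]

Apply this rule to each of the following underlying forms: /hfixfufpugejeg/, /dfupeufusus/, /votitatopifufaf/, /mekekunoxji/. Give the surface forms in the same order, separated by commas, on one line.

/hfixfufpugejeg/: /i/ is a high vowel flanked by voiceless consonants /f/ and /x/, so it deletes. /u/ is a high vowel flanked by voiceless consonants /f/ and /f/, so it deletes. → [hfxffpugejeg].
/dfupeufusus/: /u/ is a high vowel flanked by voiceless consonants /f/ and /p/, so it deletes. /u/ is a high vowel flanked by voiceless consonants /f/ and /s/, so it deletes. /u/ is a high vowel flanked by voiceless consonants /s/ and /s/, so it deletes. → [dfpeufss].
/votitatopifufaf/: /i/ is a high vowel flanked by voiceless consonants /t/ and /t/, so it deletes. /i/ is a high vowel flanked by voiceless consonants /p/ and /f/, so it deletes. /u/ is a high vowel flanked by voiceless consonants /f/ and /f/, so it deletes. → [vottatopffaf].
/mekekunoxji/: the rule's environment is not met; surfaces unchanged as [mekekunoxji].

hfxffpugejeg, dfpeufss, vottatopffaf, mekekunoxji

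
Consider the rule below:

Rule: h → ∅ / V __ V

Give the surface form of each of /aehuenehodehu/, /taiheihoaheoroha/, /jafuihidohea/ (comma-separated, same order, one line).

aeueneodeu, taieioaeoroa, jafuiidoea

/aehuenehodehu/: /h/ occurs between vowels /e/ and /u/, so it deletes. /h/ occurs between vowels /e/ and /o/, so it deletes. /h/ occurs between vowels /e/ and /u/, so it deletes. → [aeueneodeu].
/taiheihoaheoroha/: /h/ occurs between vowels /i/ and /e/, so it deletes. /h/ occurs between vowels /i/ and /o/, so it deletes. /h/ occurs between vowels /a/ and /e/, so it deletes. /h/ occurs between vowels /o/ and /a/, so it deletes. → [taieioaeoroa].
/jafuihidohea/: /h/ occurs between vowels /i/ and /i/, so it deletes. /h/ occurs between vowels /o/ and /e/, so it deletes. → [jafuiidoea].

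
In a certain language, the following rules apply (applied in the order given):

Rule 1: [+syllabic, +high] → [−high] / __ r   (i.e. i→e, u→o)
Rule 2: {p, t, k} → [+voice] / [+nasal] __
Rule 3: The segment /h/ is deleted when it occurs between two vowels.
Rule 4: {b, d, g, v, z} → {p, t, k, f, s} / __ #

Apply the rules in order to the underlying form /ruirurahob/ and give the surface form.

Rule 1 (pre-rhotic lowering): /i/ is a high vowel immediately before /r/, so it lowers to [e]. /u/ is a high vowel immediately before /r/, so it lowers to [o]. /ruirurahob/ → ruerorahob.
Rule 2 (post-nasal voicing): no segment meets the environment; /ruerorahob/ is unchanged.
Rule 3 (intervocalic h-deletion): /h/ occurs between vowels /a/ and /o/, so it deletes. /ruerorahob/ → rueroraob.
Rule 4 (final devoicing): /b/ is a voiced obstruent in word-final position, so it devoices to [p]. /rueroraob/ → rueroraop.

rueroraop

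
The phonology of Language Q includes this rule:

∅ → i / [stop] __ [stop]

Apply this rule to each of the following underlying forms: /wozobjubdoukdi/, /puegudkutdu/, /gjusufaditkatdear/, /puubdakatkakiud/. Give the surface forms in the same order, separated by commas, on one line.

wozobjubidoukidi, puegudikutidu, gjusufaditikatidear, puubidakatikakiud

/wozobjubdoukdi/: /b/ and /d/ form a stop–stop cluster, so [i] is inserted between them. /k/ and /d/ form a stop–stop cluster, so [i] is inserted between them. → [wozobjubidoukidi].
/puegudkutdu/: /d/ and /k/ form a stop–stop cluster, so [i] is inserted between them. /t/ and /d/ form a stop–stop cluster, so [i] is inserted between them. → [puegudikutidu].
/gjusufaditkatdear/: /t/ and /k/ form a stop–stop cluster, so [i] is inserted between them. /t/ and /d/ form a stop–stop cluster, so [i] is inserted between them. → [gjusufaditikatidear].
/puubdakatkakiud/: /b/ and /d/ form a stop–stop cluster, so [i] is inserted between them. /t/ and /k/ form a stop–stop cluster, so [i] is inserted between them. → [puubidakatikakiud].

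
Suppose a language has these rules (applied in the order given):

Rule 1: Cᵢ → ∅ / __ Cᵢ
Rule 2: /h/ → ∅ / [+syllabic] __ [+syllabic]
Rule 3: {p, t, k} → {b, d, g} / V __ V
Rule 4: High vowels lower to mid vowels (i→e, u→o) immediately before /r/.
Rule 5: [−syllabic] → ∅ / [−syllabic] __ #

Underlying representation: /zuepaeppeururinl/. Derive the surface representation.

zuebaebeororin

Rule 1 (degemination): /pp/ is a geminate; the first /p/ deletes. /zuepaeppeururinl/ → zuepaepeururinl.
Rule 2 (intervocalic h-deletion): no segment meets the environment; /zuepaepeururinl/ is unchanged.
Rule 3 (intervocalic voicing): /p/ is a voiceless stop between vowels /e/ and /a/, so it voices to [b]. /p/ is a voiceless stop between vowels /e/ and /e/, so it voices to [b]. /zuepaepeururinl/ → zuebaebeururinl.
Rule 4 (pre-rhotic lowering): /u/ is a high vowel immediately before /r/, so it lowers to [o]. /u/ is a high vowel immediately before /r/, so it lowers to [o]. /zuebaebeururinl/ → zuebaebeororinl.
Rule 5 (final cluster simplification): /l/ is the second consonant of a word-final cluster /nl/, so it deletes. /zuebaebeororinl/ → zuebaebeororin.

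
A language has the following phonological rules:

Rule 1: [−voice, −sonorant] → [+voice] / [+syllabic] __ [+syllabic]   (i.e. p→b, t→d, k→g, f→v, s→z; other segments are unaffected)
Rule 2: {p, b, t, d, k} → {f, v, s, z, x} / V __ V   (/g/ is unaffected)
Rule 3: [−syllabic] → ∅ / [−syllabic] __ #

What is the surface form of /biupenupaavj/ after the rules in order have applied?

biuvenuvaav

Rule 1 (intervocalic voicing): /p/ is a voiceless obstruent between vowels /u/ and /e/, so it voices to [b]. /p/ is a voiceless obstruent between vowels /u/ and /a/, so it voices to [b]. /biupenupaavj/ → biubenubaavj.
Rule 2 (intervocalic spirantization): /b/ is a stop between vowels /u/ and /e/, so it spirantizes to the fricative [v]. /b/ is a stop between vowels /u/ and /a/, so it spirantizes to the fricative [v]. /biubenubaavj/ → biuvenuvaavj.
Rule 3 (final cluster simplification): /j/ is the second consonant of a word-final cluster /vj/, so it deletes. /biuvenuvaavj/ → biuvenuvaav.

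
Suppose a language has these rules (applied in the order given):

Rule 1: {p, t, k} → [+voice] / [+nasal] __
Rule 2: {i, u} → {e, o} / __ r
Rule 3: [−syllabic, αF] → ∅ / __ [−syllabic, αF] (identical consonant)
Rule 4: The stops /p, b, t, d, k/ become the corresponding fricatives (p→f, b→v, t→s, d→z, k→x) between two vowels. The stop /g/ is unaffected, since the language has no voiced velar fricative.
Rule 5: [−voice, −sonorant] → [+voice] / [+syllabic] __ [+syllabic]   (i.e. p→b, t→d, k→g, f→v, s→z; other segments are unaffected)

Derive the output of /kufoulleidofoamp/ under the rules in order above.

Rule 1 (post-nasal voicing): /p/ is a voiceless stop immediately after the nasal /m/, so it voices to [b]. /kufoulleidofoamp/ → kufoulleidofoamb.
Rule 2 (pre-rhotic lowering): no segment meets the environment; /kufoulleidofoamb/ is unchanged.
Rule 3 (degemination): /ll/ is a geminate; the first /l/ deletes. /kufoulleidofoamb/ → kufouleidofoamb.
Rule 4 (intervocalic spirantization): /d/ is a stop between vowels /i/ and /o/, so it spirantizes to the fricative [z]. /kufouleidofoamb/ → kufouleizofoamb.
Rule 5 (intervocalic voicing): /f/ is a voiceless obstruent between vowels /u/ and /o/, so it voices to [v]. /f/ is a voiceless obstruent between vowels /o/ and /o/, so it voices to [v]. /kufouleizofoamb/ → kuvouleizovoamb.

kuvouleizovoamb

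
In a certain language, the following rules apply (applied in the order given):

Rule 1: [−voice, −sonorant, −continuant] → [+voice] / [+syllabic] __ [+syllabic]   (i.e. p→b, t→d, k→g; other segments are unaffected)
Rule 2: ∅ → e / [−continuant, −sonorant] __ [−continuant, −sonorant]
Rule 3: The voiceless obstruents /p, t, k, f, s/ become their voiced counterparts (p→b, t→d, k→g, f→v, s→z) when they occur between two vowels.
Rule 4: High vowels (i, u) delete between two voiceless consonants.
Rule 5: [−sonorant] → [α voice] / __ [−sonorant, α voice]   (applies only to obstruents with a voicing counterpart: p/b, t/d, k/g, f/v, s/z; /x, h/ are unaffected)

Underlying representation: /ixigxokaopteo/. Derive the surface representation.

Rule 1 (intervocalic voicing): /k/ is a voiceless stop between vowels /o/ and /a/, so it voices to [g]. /ixigxokaopteo/ → ixigxogaopteo.
Rule 2 (stop-cluster e-epenthesis): /p/ and /t/ form a stop–stop cluster, so [e] is inserted between them. /ixigxogaopteo/ → ixigxogaopeteo.
Rule 3 (intervocalic voicing): /p/ is a voiceless obstruent between vowels /o/ and /e/, so it voices to [b]. /t/ is a voiceless obstruent between vowels /e/ and /e/, so it voices to [d]. /ixigxogaopeteo/ → ixigxogaobedeo.
Rule 4 (high vowel syncope): no segment meets the environment; /ixigxogaobedeo/ is unchanged.
Rule 5 (regressive voicing assimilation): /g/ precedes the voiceless obstruent /x/, so it devoices to [k] by assimilation. /ixigxogaobedeo/ → ixikxogaobedeo.

ixikxogaobedeo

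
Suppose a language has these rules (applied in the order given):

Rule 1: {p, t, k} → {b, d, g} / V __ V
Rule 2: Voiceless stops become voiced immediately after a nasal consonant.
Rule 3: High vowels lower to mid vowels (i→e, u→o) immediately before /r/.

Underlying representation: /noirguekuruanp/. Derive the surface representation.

Rule 1 (intervocalic voicing): /k/ is a voiceless stop between vowels /e/ and /u/, so it voices to [g]. /noirguekuruanp/ → noirgueguruanp.
Rule 2 (post-nasal voicing): /p/ is a voiceless stop immediately after the nasal /n/, so it voices to [b]. /noirgueguruanp/ → noirgueguruanb.
Rule 3 (pre-rhotic lowering): /i/ is a high vowel immediately before /r/, so it lowers to [e]. /u/ is a high vowel immediately before /r/, so it lowers to [o]. /noirgueguruanb/ → noerguegoruanb.

noerguegoruanb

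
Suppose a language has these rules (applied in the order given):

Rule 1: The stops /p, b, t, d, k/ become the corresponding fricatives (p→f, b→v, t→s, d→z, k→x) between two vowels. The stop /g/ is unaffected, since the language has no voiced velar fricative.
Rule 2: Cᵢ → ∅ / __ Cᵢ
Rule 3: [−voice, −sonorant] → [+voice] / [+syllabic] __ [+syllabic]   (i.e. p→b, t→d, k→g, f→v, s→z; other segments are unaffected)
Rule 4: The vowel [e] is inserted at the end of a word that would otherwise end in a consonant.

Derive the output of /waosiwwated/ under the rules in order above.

waoziwazede

Rule 1 (intervocalic spirantization): /t/ is a stop between vowels /a/ and /e/, so it spirantizes to the fricative [s]. /waosiwwated/ → waosiwwased.
Rule 2 (degemination): /ww/ is a geminate; the first /w/ deletes. /waosiwwased/ → waosiwased.
Rule 3 (intervocalic voicing): /s/ is a voiceless obstruent between vowels /o/ and /i/, so it voices to [z]. /s/ is a voiceless obstruent between vowels /a/ and /e/, so it voices to [z]. /waosiwased/ → waoziwazed.
Rule 4 (final e-epenthesis): the form ends in the consonant /d/, so [e] is inserted word-finally. /waoziwazed/ → waoziwazede.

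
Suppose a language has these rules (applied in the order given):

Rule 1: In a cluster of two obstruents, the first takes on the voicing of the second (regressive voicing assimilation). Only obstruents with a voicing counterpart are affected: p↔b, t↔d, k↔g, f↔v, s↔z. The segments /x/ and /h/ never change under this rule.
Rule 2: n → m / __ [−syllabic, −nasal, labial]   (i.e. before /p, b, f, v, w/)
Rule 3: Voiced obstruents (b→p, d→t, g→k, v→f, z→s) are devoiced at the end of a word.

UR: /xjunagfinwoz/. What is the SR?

Rule 1 (regressive voicing assimilation): /g/ precedes the voiceless obstruent /f/, so it devoices to [k] by assimilation. /xjunagfinwoz/ → xjunakfinwoz.
Rule 2 (nasal place assimilation): /n/ precedes the labial consonant /w/, so it assimilates in place to [m]. /xjunakfinwoz/ → xjunakfimwoz.
Rule 3 (final devoicing): /z/ is a voiced obstruent in word-final position, so it devoices to [s]. /xjunakfimwoz/ → xjunakfimwos.

xjunakfimwos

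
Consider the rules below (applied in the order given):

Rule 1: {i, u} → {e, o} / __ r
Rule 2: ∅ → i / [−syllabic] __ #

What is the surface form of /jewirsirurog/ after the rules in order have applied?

Rule 1 (pre-rhotic lowering): /i/ is a high vowel immediately before /r/, so it lowers to [e]. /i/ is a high vowel immediately before /r/, so it lowers to [e]. /u/ is a high vowel immediately before /r/, so it lowers to [o]. /jewirsirurog/ → jewerserorog.
Rule 2 (final i-epenthesis): the form ends in the consonant /g/, so [i] is inserted word-finally. /jewerserorog/ → jewerserorogi.

jewerserorogi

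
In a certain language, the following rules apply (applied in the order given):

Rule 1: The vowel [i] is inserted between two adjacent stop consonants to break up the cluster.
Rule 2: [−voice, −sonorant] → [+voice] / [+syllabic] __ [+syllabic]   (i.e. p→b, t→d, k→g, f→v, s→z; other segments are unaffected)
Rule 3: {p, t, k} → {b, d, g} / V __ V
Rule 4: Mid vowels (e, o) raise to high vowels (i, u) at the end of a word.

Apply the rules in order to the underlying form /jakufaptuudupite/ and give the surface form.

Rule 1 (stop-cluster i-epenthesis): /p/ and /t/ form a stop–stop cluster, so [i] is inserted between them. /jakufaptuudupite/ → jakufapituudupite.
Rule 2 (intervocalic voicing): /k/ is a voiceless obstruent between vowels /a/ and /u/, so it voices to [g]. /f/ is a voiceless obstruent between vowels /u/ and /a/, so it voices to [v]. /p/ is a voiceless obstruent between vowels /a/ and /i/, so it voices to [b]. /t/ is a voiceless obstruent between vowels /i/ and /u/, so it voices to [d]. /p/ is a voiceless obstruent between vowels /u/ and /i/, so it voices to [b]. /t/ is a voiceless obstruent between vowels /i/ and /e/, so it voices to [d]. /jakufapituudupite/ → jaguvabiduudubide.
Rule 3 (intervocalic voicing): no segment meets the environment; /jaguvabiduudubide/ is unchanged.
Rule 4 (final vowel raising): /e/ is a mid vowel in word-final position, so it raises to [i]. /jaguvabiduudubide/ → jaguvabiduudubidi.

jaguvabiduudubidi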